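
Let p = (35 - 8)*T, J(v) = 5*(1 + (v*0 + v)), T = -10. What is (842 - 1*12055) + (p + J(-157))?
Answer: -12263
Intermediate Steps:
J(v) = 5 + 5*v (J(v) = 5*(1 + (0 + v)) = 5*(1 + v) = 5 + 5*v)
p = -270 (p = (35 - 8)*(-10) = 27*(-10) = -270)
(842 - 1*12055) + (p + J(-157)) = (842 - 1*12055) + (-270 + (5 + 5*(-157))) = (842 - 12055) + (-270 + (5 - 785)) = -11213 + (-270 - 780) = -11213 - 1050 = -12263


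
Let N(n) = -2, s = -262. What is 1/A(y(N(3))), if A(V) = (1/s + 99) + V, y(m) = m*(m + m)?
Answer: 262/28033 ≈ 0.0093461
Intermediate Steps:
y(m) = 2*m² (y(m) = m*(2*m) = 2*m²)
A(V) = 25937/262 + V (A(V) = (1/(-262) + 99) + V = (-1/262 + 99) + V = 25937/262 + V)
1/A(y(N(3))) = 1/(25937/262 + 2*(-2)²) = 1/(25937/262 + 2*4) = 1/(25937/262 + 8) = 1/(28033/262) = 262/28033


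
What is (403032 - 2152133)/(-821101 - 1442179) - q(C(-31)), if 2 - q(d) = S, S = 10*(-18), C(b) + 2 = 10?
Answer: -410167859/2263280 ≈ -181.23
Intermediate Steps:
C(b) = 8 (C(b) = -2 + 10 = 8)
S = -180
q(d) = 182 (q(d) = 2 - 1*(-180) = 2 + 180 = 182)
(403032 - 2152133)/(-821101 - 1442179) - q(C(-31)) = (403032 - 2152133)/(-821101 - 1442179) - 1*182 = -1749101/(-2263280) - 182 = -1749101*(-1/2263280) - 182 = 1749101/2263280 - 182 = -410167859/2263280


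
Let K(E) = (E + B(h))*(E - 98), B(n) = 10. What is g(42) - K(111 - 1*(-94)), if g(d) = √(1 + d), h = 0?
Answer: -23005 + √43 ≈ -22998.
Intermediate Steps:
K(E) = (-98 + E)*(10 + E) (K(E) = (E + 10)*(E - 98) = (10 + E)*(-98 + E) = (-98 + E)*(10 + E))
g(42) - K(111 - 1*(-94)) = √(1 + 42) - (-980 + (111 - 1*(-94))² - 88*(111 - 1*(-94))) = √43 - (-980 + (111 + 94)² - 88*(111 + 94)) = √43 - (-980 + 205² - 88*205) = √43 - (-980 + 42025 - 18040) = √43 - 1*23005 = √43 - 23005 = -23005 + √43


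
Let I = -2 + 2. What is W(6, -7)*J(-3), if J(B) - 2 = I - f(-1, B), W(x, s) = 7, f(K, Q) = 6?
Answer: -28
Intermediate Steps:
I = 0
J(B) = -4 (J(B) = 2 + (0 - 1*6) = 2 + (0 - 6) = 2 - 6 = -4)
W(6, -7)*J(-3) = 7*(-4) = -28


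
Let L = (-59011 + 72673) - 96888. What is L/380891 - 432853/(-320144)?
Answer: 138225507479/121939968304 ≈ 1.1336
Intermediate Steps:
L = -83226 (L = 13662 - 96888 = -83226)
L/380891 - 432853/(-320144) = -83226/380891 - 432853/(-320144) = -83226*1/380891 - 432853*(-1/320144) = -83226/380891 + 432853/320144 = 138225507479/121939968304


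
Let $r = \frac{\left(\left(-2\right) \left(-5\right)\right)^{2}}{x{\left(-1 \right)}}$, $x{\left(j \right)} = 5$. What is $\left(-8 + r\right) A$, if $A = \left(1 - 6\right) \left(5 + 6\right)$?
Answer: $-660$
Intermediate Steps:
$A = -55$ ($A = \left(1 - 6\right) 11 = \left(-5\right) 11 = -55$)
$r = 20$ ($r = \frac{\left(\left(-2\right) \left(-5\right)\right)^{2}}{5} = 10^{2} \cdot \frac{1}{5} = 100 \cdot \frac{1}{5} = 20$)
$\left(-8 + r\right) A = \left(-8 + 20\right) \left(-55\right) = 12 \left(-55\right) = -660$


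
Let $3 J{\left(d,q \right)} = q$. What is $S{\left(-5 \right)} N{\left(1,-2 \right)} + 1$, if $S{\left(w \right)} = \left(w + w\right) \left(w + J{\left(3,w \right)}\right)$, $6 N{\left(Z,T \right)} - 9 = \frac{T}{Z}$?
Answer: $\frac{709}{9} \approx 78.778$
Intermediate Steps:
$N{\left(Z,T \right)} = \frac{3}{2} + \frac{T}{6 Z}$ ($N{\left(Z,T \right)} = \frac{3}{2} + \frac{T \frac{1}{Z}}{6} = \frac{3}{2} + \frac{T}{6 Z}$)
$J{\left(d,q \right)} = \frac{q}{3}$
$S{\left(w \right)} = \frac{8 w^{2}}{3}$ ($S{\left(w \right)} = \left(w + w\right) \left(w + \frac{w}{3}\right) = 2 w \frac{4 w}{3} = \frac{8 w^{2}}{3}$)
$S{\left(-5 \right)} N{\left(1,-2 \right)} + 1 = \frac{8 \left(-5\right)^{2}}{3} \frac{-2 + 9 \cdot 1}{6 \cdot 1} + 1 = \frac{8}{3} \cdot 25 \cdot \frac{1}{6} \cdot 1 \left(-2 + 9\right) + 1 = \frac{200 \cdot \frac{1}{6} \cdot 1 \cdot 7}{3} + 1 = \frac{200}{3} \cdot \frac{7}{6} + 1 = \frac{700}{9} + 1 = \frac{709}{9}$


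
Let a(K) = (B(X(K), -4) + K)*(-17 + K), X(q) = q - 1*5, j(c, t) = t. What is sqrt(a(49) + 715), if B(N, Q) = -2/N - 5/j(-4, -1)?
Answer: sqrt(295427)/11 ≈ 49.412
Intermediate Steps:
X(q) = -5 + q (X(q) = q - 5 = -5 + q)
B(N, Q) = 5 - 2/N (B(N, Q) = -2/N - 5/(-1) = -2/N - 5*(-1) = -2/N + 5 = 5 - 2/N)
a(K) = (-17 + K)*(5 + K - 2/(-5 + K)) (a(K) = ((5 - 2/(-5 + K)) + K)*(-17 + K) = (5 + K - 2/(-5 + K))*(-17 + K) = (-17 + K)*(5 + K - 2/(-5 + K)))
sqrt(a(49) + 715) = sqrt((459 + 49**3 - 27*49 - 17*49**2)/(-5 + 49) + 715) = sqrt((459 + 117649 - 1323 - 17*2401)/44 + 715) = sqrt((459 + 117649 - 1323 - 40817)/44 + 715) = sqrt((1/44)*75968 + 715) = sqrt(18992/11 + 715) = sqrt(26857/11) = sqrt(295427)/11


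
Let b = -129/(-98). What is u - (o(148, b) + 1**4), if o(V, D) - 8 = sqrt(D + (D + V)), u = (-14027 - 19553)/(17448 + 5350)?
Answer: -119381/11399 - 11*sqrt(61)/7 ≈ -22.746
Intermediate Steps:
b = 129/98 (b = -129*(-1/98) = 129/98 ≈ 1.3163)
u = -16790/11399 (u = -33580/22798 = -33580*1/22798 = -16790/11399 ≈ -1.4729)
o(V, D) = 8 + sqrt(V + 2*D) (o(V, D) = 8 + sqrt(D + (D + V)) = 8 + sqrt(V + 2*D))
u - (o(148, b) + 1**4) = -16790/11399 - ((8 + sqrt(148 + 2*(129/98))) + 1**4) = -16790/11399 - ((8 + sqrt(148 + 129/49)) + 1) = -16790/11399 - ((8 + sqrt(7381/49)) + 1) = -16790/11399 - ((8 + 11*sqrt(61)/7) + 1) = -16790/11399 - (9 + 11*sqrt(61)/7) = -16790/11399 + (-9 - 11*sqrt(61)/7) = -119381/11399 - 11*sqrt(61)/7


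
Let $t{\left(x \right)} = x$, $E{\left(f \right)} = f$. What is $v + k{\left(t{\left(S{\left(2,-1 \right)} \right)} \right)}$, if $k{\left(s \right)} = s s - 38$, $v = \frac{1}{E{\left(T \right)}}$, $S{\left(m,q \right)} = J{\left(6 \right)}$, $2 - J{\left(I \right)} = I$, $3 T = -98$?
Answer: $- \frac{2159}{98} \approx -22.031$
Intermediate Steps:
$T = - \frac{98}{3}$ ($T = \frac{1}{3} \left(-98\right) = - \frac{98}{3} \approx -32.667$)
$J{\left(I \right)} = 2 - I$
$S{\left(m,q \right)} = -4$ ($S{\left(m,q \right)} = 2 - 6 = -4$)
$v = - \frac{3}{98}$ ($v = \frac{1}{- \frac{98}{3}} = - \frac{3}{98} \approx -0.030612$)
$k{\left(s \right)} = -38 + s^{2}$ ($k{\left(s \right)} = s^{2} - 38 = -38 + s^{2}$)
$v + k{\left(t{\left(S{\left(2,-1 \right)} \right)} \right)} = - \frac{3}{98} - \left(38 - \left(-4\right)^{2}\right) = - \frac{3}{98} + \left(-38 + 16\right) = - \frac{3}{98} - 22 = - \frac{2159}{98}$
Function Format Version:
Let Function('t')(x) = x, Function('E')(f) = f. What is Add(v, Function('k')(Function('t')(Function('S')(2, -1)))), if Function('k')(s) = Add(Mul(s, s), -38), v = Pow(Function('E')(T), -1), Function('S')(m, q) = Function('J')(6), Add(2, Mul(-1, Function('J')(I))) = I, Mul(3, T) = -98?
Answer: Rational(-2159, 98) ≈ -22.031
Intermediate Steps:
T = Rational(-98, 3) (T = Mul(Rational(1, 3), -98) = Rational(-98, 3) ≈ -32.667)
Function('J')(I) = Add(2, Mul(-1, I))
Function('S')(m, q) = -4 (Function('S')(m, q) = Add(2, Mul(-1, 6)) = Add(2, -6) = -4)
v = Rational(-3, 98) (v = Pow(Rational(-98, 3), -1) = Rational(-3, 98) ≈ -0.030612)
Function('k')(s) = Add(-38, Pow(s, 2)) (Function('k')(s) = Add(Pow(s, 2), -38) = Add(-38, Pow(s, 2)))
Add(v, Function('k')(Function('t')(Function('S')(2, -1)))) = Add(Rational(-3, 98), Add(-38, Pow(-4, 2))) = Add(Rational(-3, 98), Add(-38, 16)) = Add(Rational(-3, 98), -22) = Rational(-2159, 98)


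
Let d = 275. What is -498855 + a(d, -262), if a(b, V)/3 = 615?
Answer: -497010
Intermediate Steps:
a(b, V) = 1845 (a(b, V) = 3*615 = 1845)
-498855 + a(d, -262) = -498855 + 1845 = -497010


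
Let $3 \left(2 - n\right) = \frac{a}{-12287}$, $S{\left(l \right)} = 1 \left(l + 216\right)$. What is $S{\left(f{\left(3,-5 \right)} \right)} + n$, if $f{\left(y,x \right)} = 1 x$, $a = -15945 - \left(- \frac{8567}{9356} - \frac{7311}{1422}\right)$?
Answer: $\frac{17374116433321}{81734549292} \approx 212.57$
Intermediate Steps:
$a = - \frac{35342565875}{2217372}$ ($a = -15945 - \left(\left(-8567\right) \frac{1}{9356} - \frac{2437}{474}\right) = -15945 - \left(- \frac{8567}{9356} - \frac{2437}{474}\right) = -15945 - - \frac{13430665}{2217372} = -15945 + \frac{13430665}{2217372} = - \frac{35342565875}{2217372} \approx -15939.0$)
$f{\left(y,x \right)} = x$
$S{\left(l \right)} = 216 + l$ ($S{\left(l \right)} = 1 \left(216 + l\right) = 216 + l$)
$n = \frac{128126532709}{81734549292}$ ($n = 2 - \frac{\left(- \frac{35342565875}{2217372}\right) \frac{1}{-12287}}{3} = 2 - \frac{\left(- \frac{35342565875}{2217372}\right) \left(- \frac{1}{12287}\right)}{3} = 2 - \frac{35342565875}{81734549292} = \frac{128126532709}{81734549292} \approx 1.5676$)
$S{\left(f{\left(3,-5 \right)} \right)} + n = \left(216 - 5\right) + \frac{128126532709}{81734549292} = 211 + \frac{128126532709}{81734549292} = \frac{17374116433321}{81734549292}$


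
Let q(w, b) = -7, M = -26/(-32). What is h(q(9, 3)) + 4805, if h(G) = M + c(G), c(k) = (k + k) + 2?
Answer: 76701/16 ≈ 4793.8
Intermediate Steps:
M = 13/16 (M = -26*(-1/32) = 13/16 ≈ 0.81250)
c(k) = 2 + 2*k (c(k) = 2*k + 2 = 2 + 2*k)
h(G) = 45/16 + 2*G (h(G) = 13/16 + (2 + 2*G) = 45/16 + 2*G)
h(q(9, 3)) + 4805 = (45/16 + 2*(-7)) + 4805 = (45/16 - 14) + 4805 = -179/16 + 4805 = 76701/16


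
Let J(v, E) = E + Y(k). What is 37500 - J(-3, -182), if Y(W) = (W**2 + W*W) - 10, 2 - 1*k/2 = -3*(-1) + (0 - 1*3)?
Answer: 37660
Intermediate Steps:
k = 4 (k = 4 - 2*(-3*(-1) + (0 - 1*3)) = 4 - 2*(3 + (0 - 3)) = 4 - 2*(3 - 3) = 4 - 2*0 = 4 + 0 = 4)
Y(W) = -10 + 2*W**2 (Y(W) = (W**2 + W**2) - 10 = 2*W**2 - 10 = -10 + 2*W**2)
J(v, E) = 22 + E (J(v, E) = E + (-10 + 2*4**2) = E + (-10 + 2*16) = E + (-10 + 32) = E + 22 = 22 + E)
37500 - J(-3, -182) = 37500 - (22 - 182) = 37500 - 1*(-160) = 37500 + 160 = 37660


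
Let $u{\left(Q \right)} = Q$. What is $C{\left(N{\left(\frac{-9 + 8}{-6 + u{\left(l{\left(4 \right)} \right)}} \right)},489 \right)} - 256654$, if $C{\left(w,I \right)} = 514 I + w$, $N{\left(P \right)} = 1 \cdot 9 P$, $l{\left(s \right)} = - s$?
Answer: $- \frac{53071}{10} \approx -5307.1$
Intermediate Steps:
$N{\left(P \right)} = 9 P$
$C{\left(w,I \right)} = w + 514 I$
$C{\left(N{\left(\frac{-9 + 8}{-6 + u{\left(l{\left(4 \right)} \right)}} \right)},489 \right)} - 256654 = \left(9 \frac{-9 + 8}{-6 - 4} + 514 \cdot 489\right) - 256654 = \left(9 \left(- \frac{1}{-6 - 4}\right) + 251346\right) - 256654 = \left(9 \left(- \frac{1}{-10}\right) + 251346\right) - 256654 = \left(9 \left(\left(-1\right) \left(- \frac{1}{10}\right)\right) + 251346\right) - 256654 = \left(9 \cdot \frac{1}{10} + 251346\right) - 256654 = \left(\frac{9}{10} + 251346\right) - 256654 = \frac{2513469}{10} - 256654 = - \frac{53071}{10}$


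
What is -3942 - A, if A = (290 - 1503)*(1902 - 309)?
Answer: 1928367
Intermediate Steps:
A = -1932309 (A = -1213*1593 = -1932309)
-3942 - A = -3942 - 1*(-1932309) = -3942 + 1932309 = 1928367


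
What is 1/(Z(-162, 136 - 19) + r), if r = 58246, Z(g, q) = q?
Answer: 1/58363 ≈ 1.7134e-5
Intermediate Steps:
1/(Z(-162, 136 - 19) + r) = 1/((136 - 19) + 58246) = 1/(117 + 58246) = 1/58363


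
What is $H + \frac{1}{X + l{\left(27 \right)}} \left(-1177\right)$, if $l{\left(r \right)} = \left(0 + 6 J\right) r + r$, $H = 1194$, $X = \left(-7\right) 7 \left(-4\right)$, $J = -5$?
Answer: $\frac{702055}{587} \approx 1196.0$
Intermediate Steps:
$X = 196$ ($X = \left(-49\right) \left(-4\right) = 196$)
$l{\left(r \right)} = - 29 r$ ($l{\left(r \right)} = \left(0 + 6 \left(-5\right)\right) r + r = \left(0 - 30\right) r + r = - 30 r + r = - 29 r$)
$H + \frac{1}{X + l{\left(27 \right)}} \left(-1177\right) = 1194 + \frac{1}{196 - 783} \left(-1177\right) = 1194 + \frac{1}{-587} \left(-1177\right) = 1194 - - \frac{1177}{587} = 1194 + \frac{1177}{587} = \frac{702055}{587}$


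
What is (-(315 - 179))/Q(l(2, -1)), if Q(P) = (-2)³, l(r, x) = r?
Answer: 17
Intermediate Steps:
Q(P) = -8
(-(315 - 179))/Q(l(2, -1)) = -(315 - 179)/(-8) = -1*136*(-⅛) = -136*(-⅛) = 17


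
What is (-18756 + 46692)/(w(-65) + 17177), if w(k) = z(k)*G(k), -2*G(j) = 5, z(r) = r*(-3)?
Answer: 55872/33379 ≈ 1.6739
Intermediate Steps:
z(r) = -3*r
G(j) = -5/2 (G(j) = -½*5 = -5/2)
w(k) = 15*k/2 (w(k) = -3*k*(-5/2) = 15*k/2)
(-18756 + 46692)/(w(-65) + 17177) = (-18756 + 46692)/((15/2)*(-65) + 17177) = 27936/(-975/2 + 17177) = 27936/(33379/2) = 27936*(2/33379) = 55872/33379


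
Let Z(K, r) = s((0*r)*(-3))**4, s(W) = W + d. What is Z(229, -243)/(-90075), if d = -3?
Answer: -27/30025 ≈ -0.00089925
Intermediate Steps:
s(W) = -3 + W (s(W) = W - 3 = -3 + W)
Z(K, r) = 81 (Z(K, r) = (-3 + (0*r)*(-3))**4 = (-3 + 0*(-3))**4 = (-3 + 0)**4 = (-3)**4 = 81)
Z(229, -243)/(-90075) = 81/(-90075) = 81*(-1/90075) = -27/30025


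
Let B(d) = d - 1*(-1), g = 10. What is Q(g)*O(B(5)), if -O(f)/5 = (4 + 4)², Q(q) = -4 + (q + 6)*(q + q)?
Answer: -101120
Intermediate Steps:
Q(q) = -4 + 2*q*(6 + q) (Q(q) = -4 + (6 + q)*(2*q) = -4 + 2*q*(6 + q))
B(d) = 1 + d (B(d) = d + 1 = 1 + d)
O(f) = -320 (O(f) = -5*(4 + 4)² = -5*8² = -5*64 = -320)
Q(g)*O(B(5)) = (-4 + 2*10² + 12*10)*(-320) = (-4 + 2*100 + 120)*(-320) = (-4 + 200 + 120)*(-320) = 316*(-320) = -101120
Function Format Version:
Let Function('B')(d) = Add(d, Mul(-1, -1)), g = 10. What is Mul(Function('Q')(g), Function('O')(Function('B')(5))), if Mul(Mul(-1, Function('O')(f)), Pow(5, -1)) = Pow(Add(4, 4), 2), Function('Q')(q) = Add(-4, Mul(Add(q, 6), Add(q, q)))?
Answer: -101120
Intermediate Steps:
Function('Q')(q) = Add(-4, Mul(2, q, Add(6, q))) (Function('Q')(q) = Add(-4, Mul(Add(6, q), Mul(2, q))) = Add(-4, Mul(2, q, Add(6, q))))
Function('B')(d) = Add(1, d) (Function('B')(d) = Add(d, 1) = Add(1, d))
Function('O')(f) = -320 (Function('O')(f) = Mul(-5, Pow(Add(4, 4), 2)) = Mul(-5, Pow(8, 2)) = Mul(-5, 64) = -320)
Mul(Function('Q')(g), Function('O')(Function('B')(5))) = Mul(Add(-4, Mul(2, Pow(10, 2)), Mul(12, 10)), -320) = Mul(Add(-4, Mul(2, 100), 120), -320) = Mul(Add(-4, 200, 120), -320) = Mul(316, -320) = -101120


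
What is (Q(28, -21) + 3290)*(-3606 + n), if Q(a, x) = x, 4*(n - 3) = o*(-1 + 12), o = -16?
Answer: -11922043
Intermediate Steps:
n = -41 (n = 3 + (-16*(-1 + 12))/4 = 3 + (-16*11)/4 = 3 + (¼)*(-176) = 3 - 44 = -41)
(Q(28, -21) + 3290)*(-3606 + n) = (-21 + 3290)*(-3606 - 41) = 3269*(-3647) = -11922043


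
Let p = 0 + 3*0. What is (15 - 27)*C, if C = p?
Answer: 0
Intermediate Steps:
p = 0 (p = 0 + 0 = 0)
C = 0
(15 - 27)*C = (15 - 27)*0 = -12*0 = 0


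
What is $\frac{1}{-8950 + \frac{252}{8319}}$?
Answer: $- \frac{2773}{24818266} \approx -0.00011173$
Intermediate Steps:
$\frac{1}{-8950 + \frac{252}{8319}} = \frac{1}{-8950 + 252 \cdot \frac{1}{8319}} = \frac{1}{-8950 + \frac{84}{2773}} = \frac{1}{- \frac{24818266}{2773}} = - \frac{2773}{24818266}$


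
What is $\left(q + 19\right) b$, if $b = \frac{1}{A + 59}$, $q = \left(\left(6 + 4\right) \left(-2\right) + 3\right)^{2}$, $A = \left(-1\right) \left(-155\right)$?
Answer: $\frac{154}{107} \approx 1.4393$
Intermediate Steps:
$A = 155$
$q = 289$ ($q = \left(10 \left(-2\right) + 3\right)^{2} = \left(-20 + 3\right)^{2} = \left(-17\right)^{2} = 289$)
$b = \frac{1}{214}$ ($b = \frac{1}{155 + 59} = \frac{1}{214} \approx 0.0046729$)
$\left(q + 19\right) b = \left(289 + 19\right) \frac{1}{214} = 308 \cdot \frac{1}{214} = \frac{154}{107}$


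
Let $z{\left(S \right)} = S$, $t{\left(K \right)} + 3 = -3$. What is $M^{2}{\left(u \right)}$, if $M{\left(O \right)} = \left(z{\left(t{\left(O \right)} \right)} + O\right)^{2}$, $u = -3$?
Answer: $6561$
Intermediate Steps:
$t{\left(K \right)} = -6$ ($t{\left(K \right)} = -3 - 3 = -6$)
$M{\left(O \right)} = \left(-6 + O\right)^{2}$
$M^{2}{\left(u \right)} = \left(\left(-6 - 3\right)^{2}\right)^{2} = \left(\left(-9\right)^{2}\right)^{2} = 81^{2} = 6561$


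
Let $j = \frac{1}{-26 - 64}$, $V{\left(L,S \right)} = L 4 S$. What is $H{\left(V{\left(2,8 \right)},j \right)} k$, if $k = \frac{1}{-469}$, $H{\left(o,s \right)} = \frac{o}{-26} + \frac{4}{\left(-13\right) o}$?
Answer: $\frac{513}{97552} \approx 0.0052587$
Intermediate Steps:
$V{\left(L,S \right)} = 4 L S$
$j = - \frac{1}{90}$ ($j = \frac{1}{-90} = - \frac{1}{90} \approx -0.011111$)
$H{\left(o,s \right)} = - \frac{4}{13 o} - \frac{o}{26}$ ($H{\left(o,s \right)} = o \left(- \frac{1}{26}\right) + 4 \left(- \frac{1}{13 o}\right) = - \frac{o}{26} - \frac{4}{13 o} = - \frac{4}{13 o} - \frac{o}{26}$)
$k = - \frac{1}{469} \approx -0.0021322$
$H{\left(V{\left(2,8 \right)},j \right)} k = \frac{-8 - \left(4 \cdot 2 \cdot 8\right)^{2}}{26 \cdot 4 \cdot 2 \cdot 8} \left(- \frac{1}{469}\right) = \frac{-8 - 64^{2}}{26 \cdot 64} \left(- \frac{1}{469}\right) = \frac{1}{26} \cdot \frac{1}{64} \left(-8 - 4096\right) \left(- \frac{1}{469}\right) = \frac{1}{26} \cdot \frac{1}{64} \left(-4104\right) \left(- \frac{1}{469}\right) = \left(- \frac{513}{208}\right) \left(- \frac{1}{469}\right) = \frac{513}{97552}$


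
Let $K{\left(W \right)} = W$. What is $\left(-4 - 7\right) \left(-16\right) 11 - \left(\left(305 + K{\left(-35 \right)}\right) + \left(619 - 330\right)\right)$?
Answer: $1377$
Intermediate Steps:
$\left(-4 - 7\right) \left(-16\right) 11 - \left(\left(305 + K{\left(-35 \right)}\right) + \left(619 - 330\right)\right) = \left(-4 - 7\right) \left(-16\right) 11 - \left(\left(305 - 35\right) + \left(619 - 330\right)\right) = \left(-4 - 7\right) \left(-16\right) 11 - \left(270 + \left(619 - 330\right)\right) = \left(-11\right) \left(-16\right) 11 - \left(270 + 289\right) = 176 \cdot 11 - 559 = 1936 - 559 = 1377$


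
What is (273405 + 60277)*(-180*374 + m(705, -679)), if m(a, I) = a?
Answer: -22228226430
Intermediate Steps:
(273405 + 60277)*(-180*374 + m(705, -679)) = (273405 + 60277)*(-180*374 + 705) = 333682*(-67320 + 705) = 333682*(-66615) = -22228226430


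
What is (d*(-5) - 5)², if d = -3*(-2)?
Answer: 1225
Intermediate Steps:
d = 6
(d*(-5) - 5)² = (6*(-5) - 5)² = (-30 - 5)² = (-35)² = 1225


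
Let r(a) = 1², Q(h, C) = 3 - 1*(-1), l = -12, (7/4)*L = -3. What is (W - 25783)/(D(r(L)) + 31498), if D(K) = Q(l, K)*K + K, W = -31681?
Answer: -57464/31503 ≈ -1.8241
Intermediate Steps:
L = -12/7 (L = (4/7)*(-3) = -12/7 ≈ -1.7143)
Q(h, C) = 4 (Q(h, C) = 3 + 1 = 4)
r(a) = 1
D(K) = 5*K (D(K) = 4*K + K = 5*K)
(W - 25783)/(D(r(L)) + 31498) = (-31681 - 25783)/(5*1 + 31498) = -57464/(5 + 31498) = -57464/31503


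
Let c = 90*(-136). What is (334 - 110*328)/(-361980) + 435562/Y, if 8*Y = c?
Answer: -97290149/341870 ≈ -284.58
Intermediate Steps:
c = -12240
Y = -1530 (Y = (⅛)*(-12240) = -1530)
(334 - 110*328)/(-361980) + 435562/Y = (334 - 110*328)/(-361980) + 435562/(-1530) = (334 - 36080)*(-1/361980) + 435562*(-1/1530) = -35746*(-1/361980) - 217781/765 = 17873/180990 - 217781/765 = -97290149/341870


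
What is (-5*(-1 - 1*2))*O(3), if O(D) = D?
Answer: 45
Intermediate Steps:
(-5*(-1 - 1*2))*O(3) = -5*(-1 - 1*2)*3 = -5*(-1 - 2)*3 = -5*(-3)*3 = 15*3 = 45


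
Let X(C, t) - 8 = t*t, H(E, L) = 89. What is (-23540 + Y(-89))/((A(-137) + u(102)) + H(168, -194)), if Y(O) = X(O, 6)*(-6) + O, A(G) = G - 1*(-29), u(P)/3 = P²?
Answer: -23893/31193 ≈ -0.76597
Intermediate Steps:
X(C, t) = 8 + t² (X(C, t) = 8 + t*t = 8 + t²)
u(P) = 3*P²
A(G) = 29 + G (A(G) = G + 29 = 29 + G)
Y(O) = -264 + O (Y(O) = (8 + 6²)*(-6) + O = (8 + 36)*(-6) + O = 44*(-6) + O = -264 + O)
(-23540 + Y(-89))/((A(-137) + u(102)) + H(168, -194)) = (-23540 + (-264 - 89))/(((29 - 137) + 3*102²) + 89) = (-23540 - 353)/((-108 + 3*10404) + 89) = -23893/((-108 + 31212) + 89) = -23893/(31104 + 89) = -23893/31193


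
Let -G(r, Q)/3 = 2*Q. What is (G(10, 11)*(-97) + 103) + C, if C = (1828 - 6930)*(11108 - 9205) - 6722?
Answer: -9709323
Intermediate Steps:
G(r, Q) = -6*Q
C = -9715828 (C = -5102*1903 - 6722 = -9709106 - 6722 = -9715828)
(G(10, 11)*(-97) + 103) + C = (-6*11*(-97) + 103) - 9715828 = (-66*(-97) + 103) - 9715828 = (6402 + 103) - 9715828 = 6505 - 9715828 = -9709323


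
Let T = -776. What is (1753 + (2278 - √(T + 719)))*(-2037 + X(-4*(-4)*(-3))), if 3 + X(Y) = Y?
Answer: -8416728 + 2088*I*√57 ≈ -8.4167e+6 + 15764.0*I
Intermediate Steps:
X(Y) = -3 + Y
(1753 + (2278 - √(T + 719)))*(-2037 + X(-4*(-4)*(-3))) = (1753 + (2278 - √(-776 + 719)))*(-2037 + (-3 - 4*(-4)*(-3))) = (1753 + (2278 - √(-57)))*(-2037 + (-3 + 16*(-3))) = (1753 + (2278 - I*√57))*(-2037 + (-3 - 48)) = (1753 + (2278 - I*√57))*(-2037 - 51) = (4031 - I*√57)*(-2088) = -8416728 + 2088*I*√57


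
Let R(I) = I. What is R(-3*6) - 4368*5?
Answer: -21858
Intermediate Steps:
R(-3*6) - 4368*5 = -3*6 - 4368*5 = -18 - 364*60 = -18 - 21840 = -21858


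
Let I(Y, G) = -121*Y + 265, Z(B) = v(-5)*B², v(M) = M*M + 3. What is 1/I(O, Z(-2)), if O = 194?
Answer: -1/23209 ≈ -4.3087e-5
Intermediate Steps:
v(M) = 3 + M² (v(M) = M² + 3 = 3 + M²)
Z(B) = 28*B² (Z(B) = (3 + (-5)²)*B² = (3 + 25)*B² = 28*B²)
I(Y, G) = 265 - 121*Y
1/I(O, Z(-2)) = 1/(265 - 121*194) = 1/(265 - 23474) = 1/(-23209) = -1/23209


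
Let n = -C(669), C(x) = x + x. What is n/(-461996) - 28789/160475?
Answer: -6542843647/37069404050 ≈ -0.17650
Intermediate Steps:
C(x) = 2*x
n = -1338 (n = -2*669 = -1*1338 = -1338)
n/(-461996) - 28789/160475 = -1338/(-461996) - 28789/160475 = -1338*(-1/461996) - 28789*1/160475 = 669/230998 - 28789/160475 = -6542843647/37069404050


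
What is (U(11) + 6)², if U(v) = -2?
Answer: 16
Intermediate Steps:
(U(11) + 6)² = (-2 + 6)² = 4² = 16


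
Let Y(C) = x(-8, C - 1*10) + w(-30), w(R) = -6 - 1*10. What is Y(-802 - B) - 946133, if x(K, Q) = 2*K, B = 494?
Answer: -946165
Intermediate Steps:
w(R) = -16 (w(R) = -6 - 10 = -16)
Y(C) = -32 (Y(C) = 2*(-8) - 16 = -16 - 16 = -32)
Y(-802 - B) - 946133 = -32 - 946133 = -946165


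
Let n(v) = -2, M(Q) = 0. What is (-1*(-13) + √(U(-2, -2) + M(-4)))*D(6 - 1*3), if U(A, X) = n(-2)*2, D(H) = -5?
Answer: -65 - 10*I ≈ -65.0 - 10.0*I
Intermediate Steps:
U(A, X) = -4 (U(A, X) = -2*2 = -4)
(-1*(-13) + √(U(-2, -2) + M(-4)))*D(6 - 1*3) = (-1*(-13) + √(-4 + 0))*(-5) = (13 + √(-4))*(-5) = (13 + 2*I)*(-5) = -65 - 10*I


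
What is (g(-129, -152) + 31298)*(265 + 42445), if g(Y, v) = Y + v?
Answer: 1324736070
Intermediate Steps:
(g(-129, -152) + 31298)*(265 + 42445) = ((-129 - 152) + 31298)*(265 + 42445) = (-281 + 31298)*42710 = 31017*42710 = 1324736070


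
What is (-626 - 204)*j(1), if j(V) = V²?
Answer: -830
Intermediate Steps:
(-626 - 204)*j(1) = (-626 - 204)*1² = -830*1 = -830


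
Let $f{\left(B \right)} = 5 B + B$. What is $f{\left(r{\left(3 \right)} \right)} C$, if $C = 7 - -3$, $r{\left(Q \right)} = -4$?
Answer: $-240$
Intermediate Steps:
$f{\left(B \right)} = 6 B$
$C = 10$ ($C = 7 + 3 = 10$)
$f{\left(r{\left(3 \right)} \right)} C = 6 \left(-4\right) 10 = \left(-24\right) 10 = -240$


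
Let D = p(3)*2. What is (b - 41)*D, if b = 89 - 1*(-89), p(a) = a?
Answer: 822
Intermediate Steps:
D = 6 (D = 3*2 = 6)
b = 178 (b = 89 + 89 = 178)
(b - 41)*D = (178 - 41)*6 = 137*6 = 822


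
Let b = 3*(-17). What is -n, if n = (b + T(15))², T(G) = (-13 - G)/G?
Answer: -628849/225 ≈ -2794.9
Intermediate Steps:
b = -51
T(G) = (-13 - G)/G
n = 628849/225 (n = (-51 + (-13 - 1*15)/15)² = (-51 + (-13 - 15)/15)² = (-51 + (1/15)*(-28))² = (-51 - 28/15)² = (-793/15)² = 628849/225 ≈ 2794.9)
-n = -1*628849/225 = -628849/225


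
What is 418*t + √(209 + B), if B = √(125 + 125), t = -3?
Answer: -1254 + √(209 + 5*√10) ≈ -1239.0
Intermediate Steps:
B = 5*√10 (B = √250 = 5*√10 ≈ 15.811)
418*t + √(209 + B) = 418*(-3) + √(209 + 5*√10) = -1254 + √(209 + 5*√10)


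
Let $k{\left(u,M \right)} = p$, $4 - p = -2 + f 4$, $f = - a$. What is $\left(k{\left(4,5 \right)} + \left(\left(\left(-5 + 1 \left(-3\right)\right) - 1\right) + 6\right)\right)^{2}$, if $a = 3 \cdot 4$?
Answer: $2601$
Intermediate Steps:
$a = 12$
$f = -12$ ($f = \left(-1\right) 12 = -12$)
$p = 54$ ($p = 4 - \left(-2 - 48\right) = 4 - -50 = 4 + 50 = 54$)
$k{\left(u,M \right)} = 54$
$\left(k{\left(4,5 \right)} + \left(\left(\left(-5 + 1 \left(-3\right)\right) - 1\right) + 6\right)\right)^{2} = \left(54 + \left(\left(\left(-5 + 1 \left(-3\right)\right) - 1\right) + 6\right)\right)^{2} = \left(54 + \left(\left(\left(-5 - 3\right) - 1\right) + 6\right)\right)^{2} = \left(54 + \left(\left(-8 - 1\right) + 6\right)\right)^{2} = \left(54 + \left(-9 + 6\right)\right)^{2} = \left(54 - 3\right)^{2} = 51^{2} = 2601$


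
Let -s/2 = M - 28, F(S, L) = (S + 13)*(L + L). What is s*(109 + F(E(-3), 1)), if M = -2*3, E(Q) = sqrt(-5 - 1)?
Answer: 9180 + 136*I*sqrt(6) ≈ 9180.0 + 333.13*I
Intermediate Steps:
E(Q) = I*sqrt(6) (E(Q) = sqrt(-6) = I*sqrt(6))
M = -6
F(S, L) = 2*L*(13 + S) (F(S, L) = (13 + S)*(2*L) = 2*L*(13 + S))
s = 68 (s = -2*(-6 - 28) = -2*(-34) = 68)
s*(109 + F(E(-3), 1)) = 68*(109 + 2*1*(13 + I*sqrt(6))) = 68*(109 + (26 + 2*I*sqrt(6))) = 68*(135 + 2*I*sqrt(6)) = 9180 + 136*I*sqrt(6)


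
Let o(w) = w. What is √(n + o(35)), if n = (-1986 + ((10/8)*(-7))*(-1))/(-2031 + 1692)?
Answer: √18770091/678 ≈ 6.3900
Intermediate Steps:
n = 7909/1356 (n = (-1986 + ((10*(⅛))*(-7))*(-1))/(-339) = (-1986 + ((5/4)*(-7))*(-1))*(-1/339) = (-1986 - 35/4*(-1))*(-1/339) = (-1986 + 35/4)*(-1/339) = -7909/4*(-1/339) = 7909/1356 ≈ 5.8326)
√(n + o(35)) = √(7909/1356 + 35) = √(55369/1356) = √18770091/678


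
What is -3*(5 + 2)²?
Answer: -147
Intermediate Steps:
-3*(5 + 2)² = -3*7² = -3*49 = -147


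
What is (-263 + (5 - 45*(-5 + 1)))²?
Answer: 6084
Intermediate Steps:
(-263 + (5 - 45*(-5 + 1)))² = (-263 + (5 - 45*(-4)))² = (-263 + (5 - 9*(-20)))² = (-263 + (5 + 180))² = (-263 + 185)² = (-78)² = 6084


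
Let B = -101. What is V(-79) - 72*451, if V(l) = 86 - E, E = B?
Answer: -32285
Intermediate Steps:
E = -101
V(l) = 187 (V(l) = 86 - 1*(-101) = 86 + 101 = 187)
V(-79) - 72*451 = 187 - 72*451 = 187 - 32472 = -32285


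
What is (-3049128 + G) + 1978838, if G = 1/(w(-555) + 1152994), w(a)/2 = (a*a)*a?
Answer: -364706407799241/340754756 ≈ -1.0703e+6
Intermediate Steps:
w(a) = 2*a**3 (w(a) = 2*((a*a)*a) = 2*(a**2*a) = 2*a**3)
G = -1/340754756 (G = 1/(2*(-555)**3 + 1152994) = 1/(2*(-170953875) + 1152994) = 1/(-341907750 + 1152994) = 1/(-340754756) = -1/340754756 ≈ -2.9347e-9)
(-3049128 + G) + 1978838 = (-3049128 - 1/340754756) + 1978838 = -1039004867652769/340754756 + 1978838 = -364706407799241/340754756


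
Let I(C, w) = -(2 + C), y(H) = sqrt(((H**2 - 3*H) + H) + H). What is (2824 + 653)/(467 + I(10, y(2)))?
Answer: 3477/455 ≈ 7.6418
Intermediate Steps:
y(H) = sqrt(H**2 - H) (y(H) = sqrt((H**2 - 2*H) + H) = sqrt(H**2 - H))
I(C, w) = -2 - C
(2824 + 653)/(467 + I(10, y(2))) = (2824 + 653)/(467 + (-2 - 1*10)) = 3477/(467 + (-2 - 10)) = 3477/(467 - 12) = 3477/455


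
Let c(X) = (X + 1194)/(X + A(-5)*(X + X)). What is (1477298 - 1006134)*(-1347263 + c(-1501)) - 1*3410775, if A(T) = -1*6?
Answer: -10480939158196825/16511 ≈ -6.3478e+11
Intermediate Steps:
A(T) = -6
c(X) = -(1194 + X)/(11*X) (c(X) = (X + 1194)/(X - 6*(X + X)) = (1194 + X)/(X - 12*X) = (1194 + X)/((-11*X)) = (1194 + X)*(-1/(11*X)) = -(1194 + X)/(11*X))
(1477298 - 1006134)*(-1347263 + c(-1501)) - 1*3410775 = (1477298 - 1006134)*(-1347263 + (1/11)*(-1194 - 1*(-1501))/(-1501)) - 1*3410775 = 471164*(-1347263 + (1/11)*(-1/1501)*(-1194 + 1501)) - 3410775 = 471164*(-1347263 + (1/11)*(-1/1501)*307) - 3410775 = 471164*(-1347263 - 307/16511) - 3410775 = 471164*(-22244659700/16511) - 3410775 = -10480882842890800/16511 - 3410775 = -10480939158196825/16511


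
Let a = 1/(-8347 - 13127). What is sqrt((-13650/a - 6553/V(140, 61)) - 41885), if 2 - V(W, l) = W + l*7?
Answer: 2*sqrt(23389474221455)/565 ≈ 17120.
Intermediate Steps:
V(W, l) = 2 - W - 7*l (V(W, l) = 2 - (W + l*7) = 2 - (W + 7*l) = 2 + (-W - 7*l) = 2 - W - 7*l)
a = -1/21474 (a = 1/(-21474) = -1/21474 ≈ -4.6568e-5)
sqrt((-13650/a - 6553/V(140, 61)) - 41885) = sqrt((-13650/(-1/21474) - 6553/(2 - 1*140 - 7*61)) - 41885) = sqrt((-13650*(-21474) - 6553/(2 - 140 - 427)) - 41885) = sqrt((293120100 - 6553/(-565)) - 41885) = sqrt((293120100 - 6553*(-1/565)) - 41885) = sqrt((293120100 + 6553/565) - 41885) = sqrt(165612863053/565 - 41885) = sqrt(165589198028/565) = 2*sqrt(23389474221455)/565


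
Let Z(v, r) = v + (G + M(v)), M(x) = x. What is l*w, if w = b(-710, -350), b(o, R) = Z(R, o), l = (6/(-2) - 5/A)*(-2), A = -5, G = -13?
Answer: -2852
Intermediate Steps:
l = 4 (l = (6/(-2) - 5/(-5))*(-2) = (6*(-½) - 5*(-⅕))*(-2) = (-3 + 1)*(-2) = -2*(-2) = 4)
Z(v, r) = -13 + 2*v (Z(v, r) = v + (-13 + v) = -13 + 2*v)
b(o, R) = -13 + 2*R
w = -713 (w = -13 + 2*(-350) = -13 - 700 = -713)
l*w = 4*(-713) = -2852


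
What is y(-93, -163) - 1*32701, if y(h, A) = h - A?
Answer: -32631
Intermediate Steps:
y(-93, -163) - 1*32701 = (-93 - 1*(-163)) - 1*32701 = (-93 + 163) - 32701 = 70 - 32701 = -32631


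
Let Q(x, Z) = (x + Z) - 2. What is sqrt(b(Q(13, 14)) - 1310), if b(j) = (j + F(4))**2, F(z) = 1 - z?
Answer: I*sqrt(826) ≈ 28.74*I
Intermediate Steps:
Q(x, Z) = -2 + Z + x (Q(x, Z) = (Z + x) - 2 = -2 + Z + x)
b(j) = (-3 + j)**2 (b(j) = (j + (1 - 1*4))**2 = (j + (1 - 4))**2 = (j - 3)**2 = (-3 + j)**2)
sqrt(b(Q(13, 14)) - 1310) = sqrt((-3 + (-2 + 14 + 13))**2 - 1310) = sqrt((-3 + 25)**2 - 1310) = sqrt(22**2 - 1310) = sqrt(484 - 1310) = sqrt(-826) = I*sqrt(826)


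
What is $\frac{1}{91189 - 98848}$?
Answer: $- \frac{1}{7659} \approx -0.00013057$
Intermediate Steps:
$\frac{1}{91189 - 98848} = \frac{1}{-7659} = - \frac{1}{7659}$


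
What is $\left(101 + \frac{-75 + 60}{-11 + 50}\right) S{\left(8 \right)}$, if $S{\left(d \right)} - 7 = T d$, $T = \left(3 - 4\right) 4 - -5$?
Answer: $\frac{19620}{13} \approx 1509.2$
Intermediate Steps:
$T = 1$ ($T = \left(-1\right) 4 + 5 = -4 + 5 = 1$)
$S{\left(d \right)} = 7 + d$ ($S{\left(d \right)} = 7 + 1 d = 7 + d$)
$\left(101 + \frac{-75 + 60}{-11 + 50}\right) S{\left(8 \right)} = \left(101 + \frac{-75 + 60}{-11 + 50}\right) \left(7 + 8\right) = \left(101 - \frac{15}{39}\right) 15 = \left(101 - \frac{5}{13}\right) 15 = \frac{1308}{13} \cdot 15 = \frac{19620}{13}$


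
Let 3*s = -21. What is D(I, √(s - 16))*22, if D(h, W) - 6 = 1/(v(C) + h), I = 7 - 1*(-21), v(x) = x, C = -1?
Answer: 3586/27 ≈ 132.81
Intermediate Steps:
s = -7 (s = (⅓)*(-21) = -7)
I = 28 (I = 7 + 21 = 28)
D(h, W) = 6 + 1/(-1 + h)
D(I, √(s - 16))*22 = ((-5 + 6*28)/(-1 + 28))*22 = ((-5 + 168)/27)*22 = ((1/27)*163)*22 = (163/27)*22 = 3586/27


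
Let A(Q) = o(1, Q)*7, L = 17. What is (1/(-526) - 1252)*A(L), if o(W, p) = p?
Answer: -78367807/526 ≈ -1.4899e+5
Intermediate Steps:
A(Q) = 7*Q (A(Q) = Q*7 = 7*Q)
(1/(-526) - 1252)*A(L) = (1/(-526) - 1252)*(7*17) = (-1/526 - 1252)*119 = -658553/526*119 = -78367807/526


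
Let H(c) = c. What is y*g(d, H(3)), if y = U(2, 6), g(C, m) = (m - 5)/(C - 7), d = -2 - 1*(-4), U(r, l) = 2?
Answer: 4/5 ≈ 0.80000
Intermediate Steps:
d = 2 (d = -2 + 4 = 2)
g(C, m) = (-5 + m)/(-7 + C)
y = 2
y*g(d, H(3)) = 2*((-5 + 3)/(-7 + 2)) = 2*(-2/(-5)) = 2*(-1/5*(-2)) = 2*(2/5) = 4/5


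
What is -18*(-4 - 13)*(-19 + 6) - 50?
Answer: -4028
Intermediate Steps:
-18*(-4 - 13)*(-19 + 6) - 50 = -(-306)*(-13) - 50 = -18*221 - 50 = -3978 - 50 = -4028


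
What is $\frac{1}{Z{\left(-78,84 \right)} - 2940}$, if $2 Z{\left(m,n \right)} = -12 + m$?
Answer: $- \frac{1}{2985} \approx -0.00033501$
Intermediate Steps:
$Z{\left(m,n \right)} = -6 + \frac{m}{2}$ ($Z{\left(m,n \right)} = \frac{-12 + m}{2} = -6 + \frac{m}{2}$)
$\frac{1}{Z{\left(-78,84 \right)} - 2940} = \frac{1}{\left(-6 + \frac{1}{2} \left(-78\right)\right) - 2940} = \frac{1}{\left(-6 - 39\right) - 2940} = \frac{1}{-45 - 2940} = \frac{1}{-2985} = - \frac{1}{2985}$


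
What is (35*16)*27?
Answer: 15120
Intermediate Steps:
(35*16)*27 = 560*27 = 15120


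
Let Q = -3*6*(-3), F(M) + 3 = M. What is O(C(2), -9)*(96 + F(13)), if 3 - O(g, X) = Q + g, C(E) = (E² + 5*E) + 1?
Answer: -6996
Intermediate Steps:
F(M) = -3 + M
Q = 54 (Q = -18*(-3) = 54)
C(E) = 1 + E² + 5*E
O(g, X) = -51 - g (O(g, X) = 3 - (54 + g) = 3 + (-54 - g) = -51 - g)
O(C(2), -9)*(96 + F(13)) = (-51 - (1 + 2² + 5*2))*(96 + (-3 + 13)) = (-51 - (1 + 4 + 10))*(96 + 10) = (-51 - 1*15)*106 = (-51 - 15)*106 = -66*106 = -6996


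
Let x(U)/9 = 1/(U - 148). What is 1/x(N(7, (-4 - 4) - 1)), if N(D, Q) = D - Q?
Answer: -44/3 ≈ -14.667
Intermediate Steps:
x(U) = 9/(-148 + U) (x(U) = 9/(U - 148) = 9/(-148 + U))
1/x(N(7, (-4 - 4) - 1)) = 1/(9/(-148 + (7 - ((-4 - 4) - 1)))) = 1/(9/(-148 + (7 - (-8 - 1)))) = 1/(9/(-148 + (7 - 1*(-9)))) = 1/(9/(-148 + (7 + 9))) = 1/(9/(-148 + 16)) = 1/(9/(-132)) = 1/(9*(-1/132)) = 1/(-3/44) = -44/3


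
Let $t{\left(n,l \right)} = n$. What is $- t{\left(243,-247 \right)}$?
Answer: $-243$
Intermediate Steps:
$- t{\left(243,-247 \right)} = \left(-1\right) 243 = -243$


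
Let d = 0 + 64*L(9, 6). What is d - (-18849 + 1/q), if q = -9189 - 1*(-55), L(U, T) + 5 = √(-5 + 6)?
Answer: 169828463/9134 ≈ 18593.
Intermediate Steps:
L(U, T) = -4 (L(U, T) = -5 + √(-5 + 6) = -5 + √1 = -5 + 1 = -4)
q = -9134 (q = -9189 + 55 = -9134)
d = -256 (d = 0 + 64*(-4) = 0 - 256 = -256)
d - (-18849 + 1/q) = -256 - (-18849 + 1/(-9134)) = -256 - (-18849 - 1/9134) = -256 - 1*(-172166767/9134) = -256 + 172166767/9134 = 169828463/9134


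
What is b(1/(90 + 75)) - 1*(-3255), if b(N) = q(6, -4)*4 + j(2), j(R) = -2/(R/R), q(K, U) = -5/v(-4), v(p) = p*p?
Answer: 13007/4 ≈ 3251.8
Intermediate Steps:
v(p) = p²
q(K, U) = -5/16 (q(K, U) = -5/((-4)²) = -5/16)
j(R) = -2 (j(R) = -2/1 = -2*1 = -2)
b(N) = -13/4 (b(N) = -5/16*4 - 2 = -5/4 - 2 = -13/4)
b(1/(90 + 75)) - 1*(-3255) = -13/4 - 1*(-3255) = -13/4 + 3255 = 13007/4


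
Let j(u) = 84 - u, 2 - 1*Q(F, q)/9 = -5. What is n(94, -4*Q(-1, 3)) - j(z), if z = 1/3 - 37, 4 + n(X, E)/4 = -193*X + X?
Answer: -216986/3 ≈ -72329.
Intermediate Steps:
Q(F, q) = 63 (Q(F, q) = 18 - 9*(-5) = 18 + 45 = 63)
n(X, E) = -16 - 768*X (n(X, E) = -16 + 4*(-193*X + X) = -16 + 4*(-192*X) = -16 - 768*X)
z = -110/3 (z = ⅓ - 37 = -110/3 ≈ -36.667)
n(94, -4*Q(-1, 3)) - j(z) = (-16 - 768*94) - (84 - 1*(-110/3)) = (-16 - 72192) - (84 + 110/3) = -72208 - 1*362/3 = -72208 - 362/3 = -216986/3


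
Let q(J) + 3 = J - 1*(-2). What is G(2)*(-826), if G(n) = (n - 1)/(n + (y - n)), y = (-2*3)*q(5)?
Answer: 413/12 ≈ 34.417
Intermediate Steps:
q(J) = -1 + J (q(J) = -3 + (J - 1*(-2)) = -3 + (J + 2) = -3 + (2 + J) = -1 + J)
y = -24 (y = (-2*3)*(-1 + 5) = -6*4 = -24)
G(n) = 1/24 - n/24 (G(n) = (n - 1)/(n + (-24 - n)) = (-1 + n)/(-24) = (-1 + n)*(-1/24) = 1/24 - n/24)
G(2)*(-826) = (1/24 - 1/24*2)*(-826) = (1/24 - 1/12)*(-826) = -1/24*(-826) = 413/12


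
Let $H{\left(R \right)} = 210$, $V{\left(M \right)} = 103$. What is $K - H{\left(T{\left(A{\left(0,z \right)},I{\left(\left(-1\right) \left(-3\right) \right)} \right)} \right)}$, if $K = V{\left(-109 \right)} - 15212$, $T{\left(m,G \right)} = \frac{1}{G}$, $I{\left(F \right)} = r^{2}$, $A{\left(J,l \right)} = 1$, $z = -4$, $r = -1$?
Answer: $-15319$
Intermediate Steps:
$I{\left(F \right)} = 1$ ($I{\left(F \right)} = \left(-1\right)^{2} = 1$)
$K = -15109$ ($K = 103 - 15212 = -15109$)
$K - H{\left(T{\left(A{\left(0,z \right)},I{\left(\left(-1\right) \left(-3\right) \right)} \right)} \right)} = -15109 - 210 = -15319$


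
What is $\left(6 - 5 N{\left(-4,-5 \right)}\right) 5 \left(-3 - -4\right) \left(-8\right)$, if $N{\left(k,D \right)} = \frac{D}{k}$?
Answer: $10$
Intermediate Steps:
$\left(6 - 5 N{\left(-4,-5 \right)}\right) 5 \left(-3 - -4\right) \left(-8\right) = \left(6 - 5 \left(- \frac{5}{-4}\right)\right) 5 \left(-3 - -4\right) \left(-8\right) = \left(6 - 5 \left(\left(-5\right) \left(- \frac{1}{4}\right)\right)\right) 5 \left(-3 + 4\right) \left(-8\right) = \left(6 - \frac{25}{4}\right) 5 \cdot 1 \left(-8\right) = \left(6 - \frac{25}{4}\right) 5 \left(-8\right) = \left(- \frac{1}{4}\right) 5 \left(-8\right) = \left(- \frac{5}{4}\right) \left(-8\right) = 10$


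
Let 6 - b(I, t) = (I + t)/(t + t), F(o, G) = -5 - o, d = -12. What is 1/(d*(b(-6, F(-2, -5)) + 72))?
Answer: -1/918 ≈ -0.0010893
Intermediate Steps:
b(I, t) = 6 - (I + t)/(2*t) (b(I, t) = 6 - (I + t)/(t + t) = 6 - (I + t)/(2*t))
1/(d*(b(-6, F(-2, -5)) + 72)) = 1/(-12*((-1*(-6) + 11*(-5 - 1*(-2)))/(2*(-5 - 1*(-2))) + 72)) = 1/(-12*((6 + 11*(-5 + 2))/(2*(-5 + 2)) + 72)) = 1/(-12*((½)*(6 + 11*(-3))/(-3) + 72)) = 1/(-12*((½)*(-⅓)*(6 - 33) + 72)) = 1/(-12*((½)*(-⅓)*(-27) + 72)) = 1/(-12*(9/2 + 72)) = 1/(-12*153/2) = 1/(-918) = -1/918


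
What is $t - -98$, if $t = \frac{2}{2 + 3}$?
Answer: $\frac{492}{5} \approx 98.4$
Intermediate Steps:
$t = \frac{2}{5} \approx 0.4$
$t - -98 = \frac{2}{5} - -98 = \frac{2}{5} + 98 = \frac{492}{5}$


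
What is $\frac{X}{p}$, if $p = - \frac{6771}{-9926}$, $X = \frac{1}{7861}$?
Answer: $\frac{1418}{7603833} \approx 0.00018648$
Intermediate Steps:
$X = \frac{1}{7861} \approx 0.00012721$
$p = \frac{6771}{9926}$ ($p = \left(-6771\right) \left(- \frac{1}{9926}\right) = \frac{6771}{9926} \approx 0.68215$)
$\frac{X}{p} = \frac{1}{7861 \cdot \frac{6771}{9926}} = \frac{1}{7861} \cdot \frac{9926}{6771} = \frac{1418}{7603833}$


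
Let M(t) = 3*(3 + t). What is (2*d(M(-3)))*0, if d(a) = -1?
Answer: 0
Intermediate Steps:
M(t) = 9 + 3*t
(2*d(M(-3)))*0 = (2*(-1))*0 = -2*0 = 0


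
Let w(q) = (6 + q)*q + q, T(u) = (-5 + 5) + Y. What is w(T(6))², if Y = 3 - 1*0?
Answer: 900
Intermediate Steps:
Y = 3 (Y = 3 + 0 = 3)
T(u) = 3 (T(u) = (-5 + 5) + 3 = 0 + 3 = 3)
w(q) = q + q*(6 + q) (w(q) = q*(6 + q) + q = q + q*(6 + q))
w(T(6))² = (3*(7 + 3))² = (3*10)² = 30² = 900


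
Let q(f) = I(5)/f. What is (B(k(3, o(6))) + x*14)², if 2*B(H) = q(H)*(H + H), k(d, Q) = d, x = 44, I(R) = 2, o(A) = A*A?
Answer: 381924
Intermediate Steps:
o(A) = A²
q(f) = 2/f
B(H) = 2 (B(H) = ((2/H)*(H + H))/2 = ((2/H)*(2*H))/2 = (½)*4 = 2)
(B(k(3, o(6))) + x*14)² = (2 + 44*14)² = (2 + 616)² = 618² = 381924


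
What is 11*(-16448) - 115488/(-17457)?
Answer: -1052781536/5819 ≈ -1.8092e+5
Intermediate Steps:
11*(-16448) - 115488/(-17457) = -180928 - 115488*(-1/17457) = -180928 + 38496/5819 = -1052781536/5819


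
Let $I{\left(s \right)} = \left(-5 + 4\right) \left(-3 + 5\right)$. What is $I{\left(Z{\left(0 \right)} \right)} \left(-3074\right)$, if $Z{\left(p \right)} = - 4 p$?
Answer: $6148$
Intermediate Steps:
$I{\left(s \right)} = -2$ ($I{\left(s \right)} = \left(-1\right) 2 = -2$)
$I{\left(Z{\left(0 \right)} \right)} \left(-3074\right) = \left(-2\right) \left(-3074\right) = 6148$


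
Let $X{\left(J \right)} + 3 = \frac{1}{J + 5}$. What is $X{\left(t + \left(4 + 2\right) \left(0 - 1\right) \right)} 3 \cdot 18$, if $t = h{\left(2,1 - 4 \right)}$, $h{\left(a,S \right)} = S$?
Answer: $- \frac{351}{2} \approx -175.5$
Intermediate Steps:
$t = -3$ ($t = 1 - 4 = -3$)
$X{\left(J \right)} = -3 + \frac{1}{5 + J}$ ($X{\left(J \right)} = -3 + \frac{1}{J + 5} = -3 + \frac{1}{5 + J}$)
$X{\left(t + \left(4 + 2\right) \left(0 - 1\right) \right)} 3 \cdot 18 = \frac{-14 - 3 \left(-3 + \left(4 + 2\right) \left(0 - 1\right)\right)}{5 + \left(-3 + \left(4 + 2\right) \left(0 - 1\right)\right)} 3 \cdot 18 = \frac{-14 - 3 \left(-3 + 6 \left(-1\right)\right)}{5 + \left(-3 + 6 \left(-1\right)\right)} 3 \cdot 18 = \frac{-14 - 3 \left(-3 - 6\right)}{5 - 9} \cdot 3 \cdot 18 = \frac{-14 - -27}{5 - 9} \cdot 3 \cdot 18 = \frac{-14 + 27}{-4} \cdot 3 \cdot 18 = \left(- \frac{1}{4}\right) 13 \cdot 3 \cdot 18 = \left(- \frac{13}{4}\right) 3 \cdot 18 = \left(- \frac{39}{4}\right) 18 = - \frac{351}{2}$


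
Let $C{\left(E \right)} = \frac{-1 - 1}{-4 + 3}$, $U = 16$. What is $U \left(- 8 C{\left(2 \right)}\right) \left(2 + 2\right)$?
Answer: $-1024$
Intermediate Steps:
$C{\left(E \right)} = 2$ ($C{\left(E \right)} = - \frac{2}{-1} = \left(-2\right) \left(-1\right) = 2$)
$U \left(- 8 C{\left(2 \right)}\right) \left(2 + 2\right) = 16 \left(\left(-8\right) 2\right) \left(2 + 2\right) = 16 \left(-16\right) 4 = \left(-256\right) 4 = -1024$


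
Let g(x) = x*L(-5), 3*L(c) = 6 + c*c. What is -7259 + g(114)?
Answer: -6081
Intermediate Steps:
L(c) = 2 + c**2/3 (L(c) = (6 + c*c)/3 = (6 + c**2)/3 = 2 + c**2/3)
g(x) = 31*x/3 (g(x) = x*(2 + (1/3)*(-5)**2) = x*(2 + (1/3)*25) = x*(2 + 25/3) = x*(31/3) = 31*x/3)
-7259 + g(114) = -7259 + (31/3)*114 = -7259 + 1178 = -6081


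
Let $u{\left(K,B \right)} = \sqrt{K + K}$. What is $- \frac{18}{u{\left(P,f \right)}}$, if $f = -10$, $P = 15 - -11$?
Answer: $- \frac{9 \sqrt{13}}{13} \approx -2.4962$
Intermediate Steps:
$P = 26$ ($P = 15 + 11 = 26$)
$u{\left(K,B \right)} = \sqrt{2} \sqrt{K}$ ($u{\left(K,B \right)} = \sqrt{2 K} = \sqrt{2} \sqrt{K}$)
$- \frac{18}{u{\left(P,f \right)}} = - \frac{18}{\sqrt{2} \sqrt{26}} = - \frac{18}{2 \sqrt{13}} = - 18 \frac{\sqrt{13}}{26} = - \frac{9 \sqrt{13}}{13}$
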